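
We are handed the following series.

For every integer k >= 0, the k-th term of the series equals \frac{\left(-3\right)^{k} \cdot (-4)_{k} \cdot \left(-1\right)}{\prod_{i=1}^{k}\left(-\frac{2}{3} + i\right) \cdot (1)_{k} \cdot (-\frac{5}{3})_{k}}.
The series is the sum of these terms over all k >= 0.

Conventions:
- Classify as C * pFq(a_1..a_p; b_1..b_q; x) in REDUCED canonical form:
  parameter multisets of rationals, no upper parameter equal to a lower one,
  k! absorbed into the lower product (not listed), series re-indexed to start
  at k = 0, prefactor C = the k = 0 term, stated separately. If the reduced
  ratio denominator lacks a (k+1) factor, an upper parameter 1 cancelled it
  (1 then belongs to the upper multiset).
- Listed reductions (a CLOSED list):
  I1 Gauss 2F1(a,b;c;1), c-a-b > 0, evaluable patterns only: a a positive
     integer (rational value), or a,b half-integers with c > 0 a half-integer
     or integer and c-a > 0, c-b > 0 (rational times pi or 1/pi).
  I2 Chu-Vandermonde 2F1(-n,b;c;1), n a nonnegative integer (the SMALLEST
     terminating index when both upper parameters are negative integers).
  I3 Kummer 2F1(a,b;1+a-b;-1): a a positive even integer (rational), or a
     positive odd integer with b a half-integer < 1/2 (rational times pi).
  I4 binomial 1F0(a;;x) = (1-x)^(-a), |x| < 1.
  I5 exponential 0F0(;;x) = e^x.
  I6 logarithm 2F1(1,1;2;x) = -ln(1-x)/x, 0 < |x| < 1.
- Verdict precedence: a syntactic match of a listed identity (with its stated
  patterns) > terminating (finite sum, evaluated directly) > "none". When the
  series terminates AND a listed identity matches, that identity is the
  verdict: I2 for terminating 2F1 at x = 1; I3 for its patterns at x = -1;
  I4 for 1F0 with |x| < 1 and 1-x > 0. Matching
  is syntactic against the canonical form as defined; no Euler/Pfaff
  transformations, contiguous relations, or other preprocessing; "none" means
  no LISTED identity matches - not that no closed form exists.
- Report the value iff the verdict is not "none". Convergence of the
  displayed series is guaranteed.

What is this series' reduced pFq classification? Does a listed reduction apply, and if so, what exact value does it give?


Reduced: x = -3, 1F2, upper = {-4}, lower = {-\frac{5}{3}, \frac{1}{3}}, C = -1. Verdict: terminating. (-4)_k vanishes past k = 4, leaving a 5-term sum, computed directly. Exact value: -\frac{4674721}{11200}.

The tell: t_0 = -1 here, and (1)_k (C = -1, x = -3) is k! itself.
Adjacent-term ratio: r(k) = -3 * (k-4) / [(k-\frac{5}{3}) (k+\frac{1}{3}) (k+1)] - rational in k. x = -3; t_0 = -1; negate the roots.


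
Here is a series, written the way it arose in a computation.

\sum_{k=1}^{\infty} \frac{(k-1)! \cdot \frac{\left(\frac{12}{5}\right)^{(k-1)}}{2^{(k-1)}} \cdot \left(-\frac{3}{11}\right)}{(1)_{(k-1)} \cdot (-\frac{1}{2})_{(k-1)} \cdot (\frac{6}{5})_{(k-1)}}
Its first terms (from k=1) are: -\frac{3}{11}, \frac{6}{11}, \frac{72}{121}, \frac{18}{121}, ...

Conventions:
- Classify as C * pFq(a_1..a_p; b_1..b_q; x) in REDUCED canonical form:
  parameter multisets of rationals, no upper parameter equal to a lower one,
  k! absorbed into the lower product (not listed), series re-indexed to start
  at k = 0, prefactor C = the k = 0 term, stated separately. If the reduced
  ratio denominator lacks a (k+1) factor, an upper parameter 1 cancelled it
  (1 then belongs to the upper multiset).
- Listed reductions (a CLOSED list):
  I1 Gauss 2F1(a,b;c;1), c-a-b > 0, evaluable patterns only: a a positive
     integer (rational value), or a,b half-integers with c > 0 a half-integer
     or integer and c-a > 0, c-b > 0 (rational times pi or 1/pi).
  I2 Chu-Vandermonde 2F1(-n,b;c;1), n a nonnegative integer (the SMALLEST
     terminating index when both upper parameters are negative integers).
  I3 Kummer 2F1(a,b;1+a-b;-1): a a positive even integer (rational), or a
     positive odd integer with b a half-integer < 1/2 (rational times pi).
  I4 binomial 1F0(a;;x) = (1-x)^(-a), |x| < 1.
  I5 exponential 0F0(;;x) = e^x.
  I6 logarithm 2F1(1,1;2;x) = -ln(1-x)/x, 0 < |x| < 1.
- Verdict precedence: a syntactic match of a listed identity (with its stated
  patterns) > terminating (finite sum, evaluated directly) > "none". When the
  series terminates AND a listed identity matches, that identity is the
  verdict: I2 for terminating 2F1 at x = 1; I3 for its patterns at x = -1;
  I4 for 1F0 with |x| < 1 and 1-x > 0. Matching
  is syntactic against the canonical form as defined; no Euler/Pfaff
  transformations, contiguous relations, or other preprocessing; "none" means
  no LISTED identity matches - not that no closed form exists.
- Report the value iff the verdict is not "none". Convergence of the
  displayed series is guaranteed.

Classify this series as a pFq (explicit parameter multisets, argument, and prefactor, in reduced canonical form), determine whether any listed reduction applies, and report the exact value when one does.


Canonical form: C = -\frac{3}{11} times 1F2 with upper {1}, lower {-\frac{1}{2}, \frac{6}{5}}, x = \frac{6}{5}. Verdict: none. A 1F2 with upper {1} fits none of I1-I6 at x = \frac{6}{5}; the sum runs forever.

Structural cue: with t_0 = -\frac{3}{11}, the two k-th powers (C = -3/11) combine into one argument.
Ratio: r(k) = \frac{6}{5} * (k+1) / [(k-\frac{1}{2}) (k+\frac{6}{5}) (k+1)] - rational in k, leading ratio \frac{6}{5}; with t_0 = -\frac{3}{11}, classification follows.


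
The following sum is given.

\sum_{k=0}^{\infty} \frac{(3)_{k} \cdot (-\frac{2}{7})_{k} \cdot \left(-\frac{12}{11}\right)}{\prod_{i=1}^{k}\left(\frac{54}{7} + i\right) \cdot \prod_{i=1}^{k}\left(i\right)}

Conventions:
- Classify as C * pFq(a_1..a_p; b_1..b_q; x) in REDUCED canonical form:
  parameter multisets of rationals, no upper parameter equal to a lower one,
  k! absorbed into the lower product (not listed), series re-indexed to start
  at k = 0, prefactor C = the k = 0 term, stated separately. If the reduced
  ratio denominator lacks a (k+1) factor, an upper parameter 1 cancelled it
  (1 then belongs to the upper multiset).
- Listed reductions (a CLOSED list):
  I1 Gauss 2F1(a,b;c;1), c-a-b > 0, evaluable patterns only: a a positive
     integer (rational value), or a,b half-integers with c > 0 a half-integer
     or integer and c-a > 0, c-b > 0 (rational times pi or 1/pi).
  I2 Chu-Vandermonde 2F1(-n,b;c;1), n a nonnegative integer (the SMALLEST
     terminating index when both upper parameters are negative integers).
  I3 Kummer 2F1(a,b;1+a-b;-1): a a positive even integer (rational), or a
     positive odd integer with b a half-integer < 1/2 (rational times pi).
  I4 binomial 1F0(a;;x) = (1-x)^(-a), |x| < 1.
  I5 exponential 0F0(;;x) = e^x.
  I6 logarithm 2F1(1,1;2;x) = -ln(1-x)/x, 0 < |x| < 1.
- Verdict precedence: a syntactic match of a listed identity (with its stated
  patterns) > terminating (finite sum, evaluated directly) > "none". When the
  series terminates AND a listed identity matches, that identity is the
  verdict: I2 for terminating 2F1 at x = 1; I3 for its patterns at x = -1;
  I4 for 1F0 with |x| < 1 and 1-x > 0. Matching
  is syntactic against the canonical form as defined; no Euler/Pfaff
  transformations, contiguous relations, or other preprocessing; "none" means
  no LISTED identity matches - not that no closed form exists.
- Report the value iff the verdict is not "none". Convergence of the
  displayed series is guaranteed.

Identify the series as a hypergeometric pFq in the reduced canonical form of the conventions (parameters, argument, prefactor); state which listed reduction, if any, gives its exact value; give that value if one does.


Key observation: t_0 = -\frac{12}{11} here, and the lower running product (C = -12/11, x = 1) is a rising factorial.
Step ratio: r(k) = 1 * (k-\frac{2}{7}) (k+3) / [(k+\frac{61}{7}) (k+1)] - rational in k. x = 1; t_0 = -\frac{12}{11}; negate the roots.

Classification (C = -\frac{12}{11}): 2F1 with upper {-\frac{2}{7}, 3}, lower {\frac{61}{7}}, argument x = 1. Verdict: the Gauss summation I1 matches (x = 1: the Gamma ratio telescopes since c-a-b = 6 > 0 and a = 3 in Z>0). Its exact value is -\frac{25380}{26411}.


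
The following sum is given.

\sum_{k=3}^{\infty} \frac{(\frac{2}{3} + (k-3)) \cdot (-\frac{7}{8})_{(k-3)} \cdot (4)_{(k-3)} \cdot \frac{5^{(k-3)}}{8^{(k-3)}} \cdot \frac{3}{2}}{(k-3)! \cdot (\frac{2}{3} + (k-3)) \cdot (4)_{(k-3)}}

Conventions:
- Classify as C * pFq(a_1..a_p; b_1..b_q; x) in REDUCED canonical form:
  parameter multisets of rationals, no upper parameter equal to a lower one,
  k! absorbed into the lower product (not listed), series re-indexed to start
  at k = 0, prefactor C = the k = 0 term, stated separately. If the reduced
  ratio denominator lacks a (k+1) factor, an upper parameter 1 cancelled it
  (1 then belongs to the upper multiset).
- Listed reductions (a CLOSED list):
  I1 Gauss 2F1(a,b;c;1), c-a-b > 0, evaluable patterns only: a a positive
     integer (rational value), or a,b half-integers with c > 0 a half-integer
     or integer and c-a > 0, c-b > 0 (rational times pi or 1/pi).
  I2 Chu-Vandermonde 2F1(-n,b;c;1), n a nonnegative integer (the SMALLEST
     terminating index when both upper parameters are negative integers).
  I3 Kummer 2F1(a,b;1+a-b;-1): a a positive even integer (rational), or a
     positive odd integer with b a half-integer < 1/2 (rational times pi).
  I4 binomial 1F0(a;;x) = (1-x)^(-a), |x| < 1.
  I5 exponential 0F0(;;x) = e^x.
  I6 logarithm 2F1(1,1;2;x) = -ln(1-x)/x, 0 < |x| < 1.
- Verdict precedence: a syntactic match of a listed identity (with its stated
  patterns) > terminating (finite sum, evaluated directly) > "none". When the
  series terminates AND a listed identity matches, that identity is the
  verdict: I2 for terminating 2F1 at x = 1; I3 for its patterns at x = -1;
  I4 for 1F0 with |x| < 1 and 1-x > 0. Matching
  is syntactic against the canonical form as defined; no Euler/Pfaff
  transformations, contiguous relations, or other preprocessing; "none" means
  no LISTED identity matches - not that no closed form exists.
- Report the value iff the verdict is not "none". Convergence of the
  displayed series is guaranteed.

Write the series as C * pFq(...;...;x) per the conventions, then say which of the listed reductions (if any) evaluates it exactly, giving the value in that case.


Key step: with t_0 = \frac{3}{2}, k + 2/3 divides numerator and denominator alike; C = 3/2 after cancelling.
Adjacent-term ratio: r(k) = \frac{5}{8} * (k-\frac{7}{8}) / [(k+1)] - rational in k, leading ratio \frac{5}{8}; with t_0 = \frac{3}{2}, classification follows.

This is \frac{3}{2} * 1F0(-\frac{7}{8}; -; \frac{5}{8}) in reduced canonical form. Verdict: the I4 binomial reduction matches (the 1F0 binomial series: exponent 7/8, x = \frac{5}{8}). Exact value: \frac{3}{2} \cdot \left(\frac{3}{8}\right)^{\frac{7}{8}}.


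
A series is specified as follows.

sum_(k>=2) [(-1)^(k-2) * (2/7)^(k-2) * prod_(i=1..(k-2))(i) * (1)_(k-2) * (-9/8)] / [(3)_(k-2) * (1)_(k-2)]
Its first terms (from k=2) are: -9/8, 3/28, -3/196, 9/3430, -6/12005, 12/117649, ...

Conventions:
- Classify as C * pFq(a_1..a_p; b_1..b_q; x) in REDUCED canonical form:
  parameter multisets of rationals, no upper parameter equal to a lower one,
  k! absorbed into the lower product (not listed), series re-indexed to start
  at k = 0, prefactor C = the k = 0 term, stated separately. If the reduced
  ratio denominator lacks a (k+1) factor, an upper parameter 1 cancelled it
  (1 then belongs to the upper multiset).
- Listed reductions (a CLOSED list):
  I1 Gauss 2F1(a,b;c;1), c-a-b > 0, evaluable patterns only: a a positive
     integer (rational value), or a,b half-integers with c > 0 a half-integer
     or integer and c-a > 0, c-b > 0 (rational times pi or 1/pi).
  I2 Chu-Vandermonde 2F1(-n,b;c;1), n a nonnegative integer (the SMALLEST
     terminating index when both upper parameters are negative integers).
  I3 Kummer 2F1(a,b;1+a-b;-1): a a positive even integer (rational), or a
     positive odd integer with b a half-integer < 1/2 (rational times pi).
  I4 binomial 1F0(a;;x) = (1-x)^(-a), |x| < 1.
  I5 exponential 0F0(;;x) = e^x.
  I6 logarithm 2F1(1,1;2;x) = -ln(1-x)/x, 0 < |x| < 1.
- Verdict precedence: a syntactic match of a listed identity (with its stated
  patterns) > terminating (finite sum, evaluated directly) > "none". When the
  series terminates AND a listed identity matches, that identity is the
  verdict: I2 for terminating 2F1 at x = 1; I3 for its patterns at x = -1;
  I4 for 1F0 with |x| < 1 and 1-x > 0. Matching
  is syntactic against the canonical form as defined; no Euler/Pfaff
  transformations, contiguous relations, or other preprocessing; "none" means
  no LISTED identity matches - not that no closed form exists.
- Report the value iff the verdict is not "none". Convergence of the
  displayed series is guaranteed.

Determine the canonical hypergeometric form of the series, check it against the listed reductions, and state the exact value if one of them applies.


At argument -2/7: a 2F1 with upper {1, 1}, lower {3}, scaled by C = -9/8. Verdict: none. Every listed pattern misses the 2F1 form at -2/7, upper {1, 1}.

The tell: x = (-2/7) and (1)_k (prefactor -9/8) is k! itself.
Ratio: r(k) = (-2/7) * (k+1) (k+1) / [(k+3) (k+1)] - rational in k. x = (-2/7); t_0 = -9/8; negate the roots.


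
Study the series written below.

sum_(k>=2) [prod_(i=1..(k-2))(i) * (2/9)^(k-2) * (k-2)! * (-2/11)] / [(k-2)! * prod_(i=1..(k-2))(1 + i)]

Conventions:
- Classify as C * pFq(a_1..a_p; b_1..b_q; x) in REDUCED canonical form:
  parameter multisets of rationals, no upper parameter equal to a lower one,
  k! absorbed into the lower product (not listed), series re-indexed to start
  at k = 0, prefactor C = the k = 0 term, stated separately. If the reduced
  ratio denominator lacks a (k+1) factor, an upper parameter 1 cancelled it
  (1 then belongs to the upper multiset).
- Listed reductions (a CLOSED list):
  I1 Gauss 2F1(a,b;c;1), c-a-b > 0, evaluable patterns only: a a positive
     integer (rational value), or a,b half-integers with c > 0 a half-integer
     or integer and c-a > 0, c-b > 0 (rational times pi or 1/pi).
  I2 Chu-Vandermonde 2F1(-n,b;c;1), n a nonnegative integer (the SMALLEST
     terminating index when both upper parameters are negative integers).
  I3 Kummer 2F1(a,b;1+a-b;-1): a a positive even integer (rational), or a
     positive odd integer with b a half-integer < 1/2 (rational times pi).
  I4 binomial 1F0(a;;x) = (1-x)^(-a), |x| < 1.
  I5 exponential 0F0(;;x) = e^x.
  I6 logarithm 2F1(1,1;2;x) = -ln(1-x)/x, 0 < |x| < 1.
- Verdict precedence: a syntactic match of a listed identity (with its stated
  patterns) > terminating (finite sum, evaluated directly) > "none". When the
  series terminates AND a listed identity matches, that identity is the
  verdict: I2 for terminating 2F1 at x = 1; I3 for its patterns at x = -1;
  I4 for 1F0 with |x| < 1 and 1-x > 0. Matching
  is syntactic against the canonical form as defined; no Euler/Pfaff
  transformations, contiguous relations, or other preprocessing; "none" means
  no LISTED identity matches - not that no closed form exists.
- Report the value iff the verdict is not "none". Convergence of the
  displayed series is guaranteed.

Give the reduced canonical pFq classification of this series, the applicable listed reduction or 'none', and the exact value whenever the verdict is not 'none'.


The series (x = 2/9) is 2F1: upper {1, 1}, lower {2}, prefactor -2/11. Verdict: the I6 logarithm reduction applies (the logarithm: parameters (1,1;2), x = 2/9). Hence: (9/11) * ln(7/9).

Key observation: with t_0 = -2/11, the lower running product (prefactor -2/11) is a rising factorial.
Ratio: r(k) = (2/9) * (k+1) (k+1) / [(k+2) (k+1)] - poly over poly, x = (2/9) from leading terms; C = -2/11 at k = 0.


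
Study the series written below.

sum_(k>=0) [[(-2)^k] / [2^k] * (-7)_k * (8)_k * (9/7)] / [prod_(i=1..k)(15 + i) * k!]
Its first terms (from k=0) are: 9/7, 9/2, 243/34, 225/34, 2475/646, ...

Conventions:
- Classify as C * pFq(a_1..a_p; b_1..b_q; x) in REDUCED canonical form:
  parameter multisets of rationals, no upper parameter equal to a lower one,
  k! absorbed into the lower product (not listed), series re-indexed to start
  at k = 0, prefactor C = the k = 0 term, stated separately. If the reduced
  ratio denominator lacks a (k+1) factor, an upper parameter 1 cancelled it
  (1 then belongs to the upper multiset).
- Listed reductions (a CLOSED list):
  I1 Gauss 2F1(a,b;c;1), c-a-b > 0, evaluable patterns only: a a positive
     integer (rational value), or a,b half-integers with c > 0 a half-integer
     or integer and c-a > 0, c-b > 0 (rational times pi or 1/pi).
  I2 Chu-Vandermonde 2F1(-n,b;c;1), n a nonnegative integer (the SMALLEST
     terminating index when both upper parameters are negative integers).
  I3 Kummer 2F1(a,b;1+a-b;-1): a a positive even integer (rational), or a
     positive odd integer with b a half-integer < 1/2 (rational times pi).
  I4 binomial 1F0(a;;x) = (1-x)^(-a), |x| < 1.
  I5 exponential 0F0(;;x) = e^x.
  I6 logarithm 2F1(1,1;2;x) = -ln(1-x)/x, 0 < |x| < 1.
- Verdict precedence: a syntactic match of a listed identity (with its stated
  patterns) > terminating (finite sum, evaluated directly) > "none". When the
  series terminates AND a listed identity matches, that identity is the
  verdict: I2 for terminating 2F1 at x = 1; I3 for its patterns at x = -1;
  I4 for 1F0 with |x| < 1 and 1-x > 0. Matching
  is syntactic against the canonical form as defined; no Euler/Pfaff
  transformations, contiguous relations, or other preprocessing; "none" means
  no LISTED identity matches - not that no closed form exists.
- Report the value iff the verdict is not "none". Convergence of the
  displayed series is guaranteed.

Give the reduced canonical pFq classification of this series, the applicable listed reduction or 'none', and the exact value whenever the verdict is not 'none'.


The series (x = -1) is 2F1: upper {-7, 8}, lower {16}, prefactor 9/7. Verdict: this is Kummer's theorem (I3) (x = -1; c = 16 equals 1+a-b for upper {-7, 8}: listed pattern). Hence: 351/14.

Key step: t_0 being 9/7, the two k-th powers (C = 9/7, x = -1) combine into one argument.
Term ratio: r(k) = (-1) * (k-7) (k+8) / [(k+16) (k+1)] - poly over poly, x = (-1) from leading terms; C = 9/7 at k = 0.


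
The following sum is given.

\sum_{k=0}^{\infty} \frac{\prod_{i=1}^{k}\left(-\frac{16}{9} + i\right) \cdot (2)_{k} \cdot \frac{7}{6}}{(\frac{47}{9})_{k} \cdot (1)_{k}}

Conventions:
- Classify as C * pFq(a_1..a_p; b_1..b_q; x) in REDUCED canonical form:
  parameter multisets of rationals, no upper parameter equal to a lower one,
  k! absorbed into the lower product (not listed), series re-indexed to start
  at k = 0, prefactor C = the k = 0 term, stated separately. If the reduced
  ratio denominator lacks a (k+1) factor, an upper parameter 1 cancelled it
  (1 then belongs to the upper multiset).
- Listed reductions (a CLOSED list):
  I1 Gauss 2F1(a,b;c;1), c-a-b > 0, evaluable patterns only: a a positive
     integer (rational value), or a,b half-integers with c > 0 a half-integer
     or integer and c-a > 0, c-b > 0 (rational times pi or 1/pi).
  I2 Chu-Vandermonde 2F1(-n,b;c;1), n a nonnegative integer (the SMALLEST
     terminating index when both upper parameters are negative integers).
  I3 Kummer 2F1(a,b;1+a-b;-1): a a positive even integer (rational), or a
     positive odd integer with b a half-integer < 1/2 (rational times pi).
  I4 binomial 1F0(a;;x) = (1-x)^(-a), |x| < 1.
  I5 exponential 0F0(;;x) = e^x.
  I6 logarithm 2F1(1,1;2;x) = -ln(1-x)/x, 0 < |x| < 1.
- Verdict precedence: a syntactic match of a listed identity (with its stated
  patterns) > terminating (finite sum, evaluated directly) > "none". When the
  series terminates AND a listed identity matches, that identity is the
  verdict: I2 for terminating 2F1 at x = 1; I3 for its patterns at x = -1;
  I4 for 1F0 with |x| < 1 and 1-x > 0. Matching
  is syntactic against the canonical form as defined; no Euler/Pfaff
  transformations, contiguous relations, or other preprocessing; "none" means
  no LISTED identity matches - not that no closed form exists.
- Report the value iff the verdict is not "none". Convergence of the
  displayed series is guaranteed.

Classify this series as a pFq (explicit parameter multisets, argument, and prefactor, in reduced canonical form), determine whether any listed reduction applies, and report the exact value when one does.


At argument 1: a 2F1 with upper {-\frac{7}{9}, 2}, lower {\frac{47}{9}}, scaled by C = \frac{7}{6}. Verdict (x = 1): Gauss's theorem (I1) applies (x = 1: the Gamma ratio telescopes since c-a-b = 4 > 0 and a = 2 in Z>0). Value: \frac{3857}{4860}.

Structural cue: t_0 = \frac{7}{6} here, and (1)_k (C = 7/6, x = 1) is k! itself.
Step ratio: r(k) = 1 * (k-\frac{7}{9}) (k+2) / [(k+\frac{47}{9}) (k+1)] - rational; roots negated = parameters, x = 1, C = \frac{7}{6}.


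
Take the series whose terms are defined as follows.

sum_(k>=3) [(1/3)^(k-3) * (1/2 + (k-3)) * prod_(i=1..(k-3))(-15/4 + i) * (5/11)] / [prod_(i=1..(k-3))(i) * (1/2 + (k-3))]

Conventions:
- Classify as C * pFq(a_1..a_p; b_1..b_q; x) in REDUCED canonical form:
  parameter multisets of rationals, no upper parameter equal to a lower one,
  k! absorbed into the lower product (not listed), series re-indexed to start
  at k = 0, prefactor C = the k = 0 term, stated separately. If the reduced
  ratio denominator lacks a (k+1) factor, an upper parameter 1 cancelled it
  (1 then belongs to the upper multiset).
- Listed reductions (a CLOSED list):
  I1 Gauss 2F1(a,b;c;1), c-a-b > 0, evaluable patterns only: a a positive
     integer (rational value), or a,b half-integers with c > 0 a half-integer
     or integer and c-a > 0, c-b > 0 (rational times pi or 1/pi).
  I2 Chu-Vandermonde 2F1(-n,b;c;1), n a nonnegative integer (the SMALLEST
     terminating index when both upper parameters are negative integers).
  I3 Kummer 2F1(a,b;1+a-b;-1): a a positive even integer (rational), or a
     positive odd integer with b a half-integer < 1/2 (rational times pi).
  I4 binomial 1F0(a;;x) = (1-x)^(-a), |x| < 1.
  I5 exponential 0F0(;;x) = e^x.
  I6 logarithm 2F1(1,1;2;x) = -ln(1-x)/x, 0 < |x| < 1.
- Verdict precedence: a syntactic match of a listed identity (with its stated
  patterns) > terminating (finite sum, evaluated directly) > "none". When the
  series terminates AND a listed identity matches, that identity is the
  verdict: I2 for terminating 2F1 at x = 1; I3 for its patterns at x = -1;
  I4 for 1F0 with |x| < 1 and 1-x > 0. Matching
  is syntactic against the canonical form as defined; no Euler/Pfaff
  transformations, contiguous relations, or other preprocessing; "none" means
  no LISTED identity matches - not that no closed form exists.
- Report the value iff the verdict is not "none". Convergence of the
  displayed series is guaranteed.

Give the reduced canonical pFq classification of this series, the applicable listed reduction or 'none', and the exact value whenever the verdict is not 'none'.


First insight: x = (1/3) and k + 1/2 divides numerator and denominator alike; C = 5/11, x = 1/3 after cancelling.
Consecutive-term ratio: r(k) = (1/3) * (k-11/4) / [(k+1)] ; factor over Q: parameters, x = (1/3), and C = 5/11.

This is 5/11 * 1F0(-11/4; -; 1/3) in reduced canonical form. Verdict (x = 1/3): binomial (I4) applies (the 1F0 binomial series: exponent 11/4, x = 1/3). Value: (5/11) * (2/3)^(11/4).


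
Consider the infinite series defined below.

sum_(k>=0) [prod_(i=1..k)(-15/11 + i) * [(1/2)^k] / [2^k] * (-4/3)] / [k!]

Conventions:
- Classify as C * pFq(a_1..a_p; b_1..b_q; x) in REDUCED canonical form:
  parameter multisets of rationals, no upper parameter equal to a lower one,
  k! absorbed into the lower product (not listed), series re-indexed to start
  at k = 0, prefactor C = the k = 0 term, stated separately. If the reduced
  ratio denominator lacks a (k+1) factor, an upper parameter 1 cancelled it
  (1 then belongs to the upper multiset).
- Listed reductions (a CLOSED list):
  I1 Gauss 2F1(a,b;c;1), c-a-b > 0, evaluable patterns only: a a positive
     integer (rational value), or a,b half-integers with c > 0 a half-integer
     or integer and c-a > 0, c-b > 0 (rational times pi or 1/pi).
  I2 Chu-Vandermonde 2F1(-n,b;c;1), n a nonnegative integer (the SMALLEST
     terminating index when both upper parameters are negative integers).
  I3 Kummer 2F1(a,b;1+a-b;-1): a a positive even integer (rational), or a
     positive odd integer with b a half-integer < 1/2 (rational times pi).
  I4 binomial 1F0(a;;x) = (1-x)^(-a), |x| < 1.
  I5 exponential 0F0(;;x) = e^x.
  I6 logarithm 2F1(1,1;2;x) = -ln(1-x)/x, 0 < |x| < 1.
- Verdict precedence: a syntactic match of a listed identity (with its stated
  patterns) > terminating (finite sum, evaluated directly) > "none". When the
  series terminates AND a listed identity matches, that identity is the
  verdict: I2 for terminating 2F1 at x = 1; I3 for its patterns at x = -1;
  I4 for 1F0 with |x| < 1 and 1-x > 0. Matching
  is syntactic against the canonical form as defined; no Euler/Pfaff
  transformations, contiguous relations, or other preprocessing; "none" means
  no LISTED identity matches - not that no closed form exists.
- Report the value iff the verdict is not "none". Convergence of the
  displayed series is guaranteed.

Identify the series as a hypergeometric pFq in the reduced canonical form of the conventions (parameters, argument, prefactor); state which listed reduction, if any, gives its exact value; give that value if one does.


Key observation: t_0 = -4/3 here, and the running product (C = -4/3, x = 1/4) telescopes to a rising factorial.
Consecutive-term ratio: r(k) = (1/4) * (k-4/11) / [(k+1)] - poly over poly, x = (1/4) from leading terms; C = -4/3 at k = 0.

The series (x = 1/4) is 1F0: upper {-4/11}, lower {-}, prefactor -4/3. Verdict (x = 1/4): binomial (I4) applies (the 1F0 binomial series: exponent 4/11, x = 1/4). Exact value: (-4/3) * (3/4)^(4/11).


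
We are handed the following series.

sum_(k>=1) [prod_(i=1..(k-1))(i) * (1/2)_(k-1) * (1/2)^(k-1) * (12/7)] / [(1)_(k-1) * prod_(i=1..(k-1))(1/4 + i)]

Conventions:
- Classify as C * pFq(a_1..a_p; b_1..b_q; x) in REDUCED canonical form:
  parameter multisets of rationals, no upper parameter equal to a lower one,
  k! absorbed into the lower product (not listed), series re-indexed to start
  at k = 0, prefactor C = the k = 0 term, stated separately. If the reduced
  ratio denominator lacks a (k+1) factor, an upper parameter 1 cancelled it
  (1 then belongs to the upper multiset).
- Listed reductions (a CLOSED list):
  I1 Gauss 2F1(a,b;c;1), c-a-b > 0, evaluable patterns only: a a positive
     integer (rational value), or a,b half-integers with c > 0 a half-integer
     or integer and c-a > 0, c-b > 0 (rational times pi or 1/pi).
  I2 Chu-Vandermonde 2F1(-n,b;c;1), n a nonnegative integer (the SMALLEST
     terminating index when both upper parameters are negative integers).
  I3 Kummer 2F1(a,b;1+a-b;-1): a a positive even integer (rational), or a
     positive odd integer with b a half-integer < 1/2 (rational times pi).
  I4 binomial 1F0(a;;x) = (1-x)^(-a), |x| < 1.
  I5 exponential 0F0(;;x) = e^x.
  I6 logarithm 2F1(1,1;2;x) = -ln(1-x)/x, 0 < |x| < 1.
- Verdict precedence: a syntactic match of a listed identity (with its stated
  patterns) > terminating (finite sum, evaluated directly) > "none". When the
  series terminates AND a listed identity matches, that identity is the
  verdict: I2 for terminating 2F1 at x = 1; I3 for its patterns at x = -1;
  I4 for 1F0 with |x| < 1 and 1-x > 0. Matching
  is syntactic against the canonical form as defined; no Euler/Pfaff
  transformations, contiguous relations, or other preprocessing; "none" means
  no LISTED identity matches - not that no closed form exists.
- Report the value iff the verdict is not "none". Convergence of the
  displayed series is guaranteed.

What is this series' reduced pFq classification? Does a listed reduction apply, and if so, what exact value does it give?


With C = 12/7: the canonical form is 2F1(1/2, 1; 5/4; 1/2). Verdict: none. A 2F1 with upper {1/2, 1} fits none of I1-I6 at x = 1/2; the sum runs forever.

Key step: t_0 = 12/7 here, and (1)_k (C = 12/7) is k! itself.
Step ratio: r(k) = (1/2) * (k+1/2) (k+1) / [(k+5/4) (k+1)] - rational in k. x = (1/2); t_0 = 12/7; negate the roots.


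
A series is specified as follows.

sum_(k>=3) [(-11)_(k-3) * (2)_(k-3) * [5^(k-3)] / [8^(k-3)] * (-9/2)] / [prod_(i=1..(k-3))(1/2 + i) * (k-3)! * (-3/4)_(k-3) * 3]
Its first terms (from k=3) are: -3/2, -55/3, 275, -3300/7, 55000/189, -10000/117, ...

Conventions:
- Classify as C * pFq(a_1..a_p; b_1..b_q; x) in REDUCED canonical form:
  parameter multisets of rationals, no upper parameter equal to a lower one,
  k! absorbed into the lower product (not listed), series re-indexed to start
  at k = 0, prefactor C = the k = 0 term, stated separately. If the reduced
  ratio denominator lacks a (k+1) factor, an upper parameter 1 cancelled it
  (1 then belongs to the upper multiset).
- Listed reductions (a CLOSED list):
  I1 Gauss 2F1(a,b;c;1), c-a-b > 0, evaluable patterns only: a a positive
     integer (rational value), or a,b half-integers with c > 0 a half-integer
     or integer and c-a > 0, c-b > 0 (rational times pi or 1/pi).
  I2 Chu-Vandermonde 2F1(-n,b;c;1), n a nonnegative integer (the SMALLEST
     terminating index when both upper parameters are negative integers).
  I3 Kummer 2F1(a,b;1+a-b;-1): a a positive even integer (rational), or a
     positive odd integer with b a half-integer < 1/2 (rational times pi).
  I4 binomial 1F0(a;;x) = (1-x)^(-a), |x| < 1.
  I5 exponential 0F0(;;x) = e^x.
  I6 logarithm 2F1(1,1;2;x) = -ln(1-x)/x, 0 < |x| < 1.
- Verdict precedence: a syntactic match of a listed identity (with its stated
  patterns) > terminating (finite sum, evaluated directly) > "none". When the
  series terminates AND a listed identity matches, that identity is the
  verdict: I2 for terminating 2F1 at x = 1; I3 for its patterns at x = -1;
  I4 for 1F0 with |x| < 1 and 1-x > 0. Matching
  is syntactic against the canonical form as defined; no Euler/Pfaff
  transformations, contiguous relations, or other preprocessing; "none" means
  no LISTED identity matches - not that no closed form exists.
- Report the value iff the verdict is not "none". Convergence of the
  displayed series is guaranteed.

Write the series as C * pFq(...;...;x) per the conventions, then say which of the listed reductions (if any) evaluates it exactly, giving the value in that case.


This is -3/2 * 2F2(-11, 2; -3/4, 3/2; 5/8) in reduced canonical form. Verdict: terminating (-11 upstairs). 12 nonzero terms in all; added directly. Sum: 9866206963259789/5999164086829914.

The tell: t_0 = -3/2 here, and the constant factors (prefactor -3/2) combine into one prefactor.
Adjacent-term ratio: r(k) = (5/8) * (k-11) (k+2) / [(k-3/4) (k+3/2) (k+1)] - rational in k. x = (5/8); t_0 = -3/2; negate the roots.


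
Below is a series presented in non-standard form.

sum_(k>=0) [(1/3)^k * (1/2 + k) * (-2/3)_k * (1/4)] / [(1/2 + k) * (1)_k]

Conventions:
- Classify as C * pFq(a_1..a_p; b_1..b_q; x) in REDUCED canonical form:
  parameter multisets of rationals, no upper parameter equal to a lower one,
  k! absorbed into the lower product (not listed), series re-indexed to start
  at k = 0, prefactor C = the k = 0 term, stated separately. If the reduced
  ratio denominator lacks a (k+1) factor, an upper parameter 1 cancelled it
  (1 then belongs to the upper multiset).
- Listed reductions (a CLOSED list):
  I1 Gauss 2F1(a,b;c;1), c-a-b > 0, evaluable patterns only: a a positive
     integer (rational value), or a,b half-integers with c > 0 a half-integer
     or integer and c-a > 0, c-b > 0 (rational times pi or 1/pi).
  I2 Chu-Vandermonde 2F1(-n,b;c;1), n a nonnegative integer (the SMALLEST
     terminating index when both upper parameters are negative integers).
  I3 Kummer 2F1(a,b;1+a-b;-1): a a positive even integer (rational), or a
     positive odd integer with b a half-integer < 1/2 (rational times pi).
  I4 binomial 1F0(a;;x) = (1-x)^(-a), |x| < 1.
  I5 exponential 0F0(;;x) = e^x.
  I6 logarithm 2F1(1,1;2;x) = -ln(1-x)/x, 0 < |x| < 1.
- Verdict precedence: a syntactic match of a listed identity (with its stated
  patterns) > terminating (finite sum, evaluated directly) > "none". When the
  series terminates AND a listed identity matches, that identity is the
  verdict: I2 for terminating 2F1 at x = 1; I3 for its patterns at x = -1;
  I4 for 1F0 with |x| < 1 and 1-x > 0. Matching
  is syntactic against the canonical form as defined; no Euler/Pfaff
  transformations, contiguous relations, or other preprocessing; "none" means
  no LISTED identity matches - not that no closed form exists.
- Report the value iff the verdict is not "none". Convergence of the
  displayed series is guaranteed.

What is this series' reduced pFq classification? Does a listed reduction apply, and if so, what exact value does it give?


Canonical form: C = 1/4 times 1F0 with upper {-2/3}, lower {-}, x = 1/3. Verdict at x = 1/3: the I4 binomial reduction matches (the 1F0 binomial series: exponent 2/3, x = 1/3). Exact value: (1/4) * (2/3)^(2/3).

First insight: x = (1/3) and striking the common factor k + 1/2 reduces the term (prefactor 1/4).
Adjacent-term ratio: r(k) = (1/3) * (k-2/3) / [(k+1)] - rational; roots negated = parameters, x = (1/3), C = 1/4.


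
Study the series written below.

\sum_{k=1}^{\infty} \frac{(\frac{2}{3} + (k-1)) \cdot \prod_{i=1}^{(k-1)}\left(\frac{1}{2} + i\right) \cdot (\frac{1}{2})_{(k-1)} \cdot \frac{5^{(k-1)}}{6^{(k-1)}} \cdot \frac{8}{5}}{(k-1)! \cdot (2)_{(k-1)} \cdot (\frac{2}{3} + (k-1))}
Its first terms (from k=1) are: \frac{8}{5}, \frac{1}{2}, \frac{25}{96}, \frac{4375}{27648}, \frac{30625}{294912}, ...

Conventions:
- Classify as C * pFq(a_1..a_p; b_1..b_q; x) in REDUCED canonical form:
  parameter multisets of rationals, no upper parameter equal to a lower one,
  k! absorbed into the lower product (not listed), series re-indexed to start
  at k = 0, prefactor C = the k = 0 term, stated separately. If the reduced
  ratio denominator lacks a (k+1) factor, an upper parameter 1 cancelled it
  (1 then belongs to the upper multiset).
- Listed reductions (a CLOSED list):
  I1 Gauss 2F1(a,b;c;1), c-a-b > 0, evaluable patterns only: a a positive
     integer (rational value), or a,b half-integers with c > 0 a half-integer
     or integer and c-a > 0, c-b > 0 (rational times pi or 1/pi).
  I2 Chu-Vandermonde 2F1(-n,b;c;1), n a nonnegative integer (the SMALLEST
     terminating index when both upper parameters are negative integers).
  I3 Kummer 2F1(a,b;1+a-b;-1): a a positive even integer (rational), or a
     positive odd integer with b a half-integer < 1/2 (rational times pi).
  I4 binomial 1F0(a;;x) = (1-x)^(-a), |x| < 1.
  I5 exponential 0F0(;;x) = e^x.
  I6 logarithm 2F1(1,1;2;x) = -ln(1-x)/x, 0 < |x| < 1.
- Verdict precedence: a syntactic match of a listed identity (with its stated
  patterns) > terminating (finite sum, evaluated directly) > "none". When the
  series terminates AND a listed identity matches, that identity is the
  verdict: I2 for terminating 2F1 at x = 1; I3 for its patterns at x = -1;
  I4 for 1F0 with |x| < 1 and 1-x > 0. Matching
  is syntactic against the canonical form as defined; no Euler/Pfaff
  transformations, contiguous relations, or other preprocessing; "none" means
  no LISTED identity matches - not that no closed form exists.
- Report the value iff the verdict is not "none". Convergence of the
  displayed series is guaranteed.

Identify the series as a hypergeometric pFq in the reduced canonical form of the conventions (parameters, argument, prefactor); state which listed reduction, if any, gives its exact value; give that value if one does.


Prefactor \frac{8}{5}, argument \frac{5}{6}: 2F1 with upper {\frac{1}{2}, \frac{3}{2}} over lower {2}. Verdict: none here - no I1-I6 shape fits x = \frac{5}{6} with lower {2}.

First insight: t_0 = \frac{8}{5} here, and striking the common factor k + 2/3 reduces the term (C = 8/5).
Adjacent-term ratio: r(k) = \frac{5}{6} * (k+\frac{1}{2}) (k+\frac{3}{2}) / [(k+2) (k+1)] - rational; roots negated = parameters, x = \frac{5}{6}, C = \frac{8}{5}.


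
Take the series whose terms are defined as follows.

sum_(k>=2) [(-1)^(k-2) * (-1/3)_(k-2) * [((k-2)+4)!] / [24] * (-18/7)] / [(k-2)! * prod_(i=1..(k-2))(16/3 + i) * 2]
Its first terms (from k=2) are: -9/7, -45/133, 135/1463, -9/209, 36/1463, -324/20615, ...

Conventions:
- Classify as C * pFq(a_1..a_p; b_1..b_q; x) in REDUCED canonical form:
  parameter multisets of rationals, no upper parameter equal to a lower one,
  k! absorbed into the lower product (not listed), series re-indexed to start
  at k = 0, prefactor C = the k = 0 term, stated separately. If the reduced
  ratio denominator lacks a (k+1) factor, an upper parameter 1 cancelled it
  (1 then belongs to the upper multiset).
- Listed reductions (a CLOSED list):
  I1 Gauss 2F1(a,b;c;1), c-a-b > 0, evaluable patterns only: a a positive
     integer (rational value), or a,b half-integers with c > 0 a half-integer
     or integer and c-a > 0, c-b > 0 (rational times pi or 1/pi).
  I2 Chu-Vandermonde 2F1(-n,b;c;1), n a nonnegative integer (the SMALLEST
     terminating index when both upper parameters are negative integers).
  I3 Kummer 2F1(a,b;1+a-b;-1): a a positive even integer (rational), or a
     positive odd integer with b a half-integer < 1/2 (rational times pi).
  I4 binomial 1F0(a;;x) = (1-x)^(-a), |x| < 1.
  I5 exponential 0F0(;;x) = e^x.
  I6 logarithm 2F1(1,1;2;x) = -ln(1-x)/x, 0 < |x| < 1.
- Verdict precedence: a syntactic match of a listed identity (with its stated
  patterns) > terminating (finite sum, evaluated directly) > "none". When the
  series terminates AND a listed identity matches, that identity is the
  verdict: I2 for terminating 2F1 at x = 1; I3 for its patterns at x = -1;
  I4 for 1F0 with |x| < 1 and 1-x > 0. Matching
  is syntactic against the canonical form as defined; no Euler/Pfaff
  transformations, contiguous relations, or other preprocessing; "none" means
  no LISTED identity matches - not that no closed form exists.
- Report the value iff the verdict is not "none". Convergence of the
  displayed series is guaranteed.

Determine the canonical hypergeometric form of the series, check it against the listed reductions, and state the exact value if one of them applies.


Classification (C = -9/7): 2F1 with upper {-1/3, 5}, lower {19/3}, argument x = -1. Verdict: none. A 2F1 with upper {-1/3, 5} fits none of I1-I6 at x = -1; the sum runs forever.

Key observation: x = (-1) and the constant factors (C = -9/7) combine into one prefactor.
Consecutive-term ratio: r(k) = (-1) * (k-1/3) (k+5) / [(k+19/3) (k+1)] - poly over poly, x = (-1) from leading terms; C = -9/7 at k = 0.


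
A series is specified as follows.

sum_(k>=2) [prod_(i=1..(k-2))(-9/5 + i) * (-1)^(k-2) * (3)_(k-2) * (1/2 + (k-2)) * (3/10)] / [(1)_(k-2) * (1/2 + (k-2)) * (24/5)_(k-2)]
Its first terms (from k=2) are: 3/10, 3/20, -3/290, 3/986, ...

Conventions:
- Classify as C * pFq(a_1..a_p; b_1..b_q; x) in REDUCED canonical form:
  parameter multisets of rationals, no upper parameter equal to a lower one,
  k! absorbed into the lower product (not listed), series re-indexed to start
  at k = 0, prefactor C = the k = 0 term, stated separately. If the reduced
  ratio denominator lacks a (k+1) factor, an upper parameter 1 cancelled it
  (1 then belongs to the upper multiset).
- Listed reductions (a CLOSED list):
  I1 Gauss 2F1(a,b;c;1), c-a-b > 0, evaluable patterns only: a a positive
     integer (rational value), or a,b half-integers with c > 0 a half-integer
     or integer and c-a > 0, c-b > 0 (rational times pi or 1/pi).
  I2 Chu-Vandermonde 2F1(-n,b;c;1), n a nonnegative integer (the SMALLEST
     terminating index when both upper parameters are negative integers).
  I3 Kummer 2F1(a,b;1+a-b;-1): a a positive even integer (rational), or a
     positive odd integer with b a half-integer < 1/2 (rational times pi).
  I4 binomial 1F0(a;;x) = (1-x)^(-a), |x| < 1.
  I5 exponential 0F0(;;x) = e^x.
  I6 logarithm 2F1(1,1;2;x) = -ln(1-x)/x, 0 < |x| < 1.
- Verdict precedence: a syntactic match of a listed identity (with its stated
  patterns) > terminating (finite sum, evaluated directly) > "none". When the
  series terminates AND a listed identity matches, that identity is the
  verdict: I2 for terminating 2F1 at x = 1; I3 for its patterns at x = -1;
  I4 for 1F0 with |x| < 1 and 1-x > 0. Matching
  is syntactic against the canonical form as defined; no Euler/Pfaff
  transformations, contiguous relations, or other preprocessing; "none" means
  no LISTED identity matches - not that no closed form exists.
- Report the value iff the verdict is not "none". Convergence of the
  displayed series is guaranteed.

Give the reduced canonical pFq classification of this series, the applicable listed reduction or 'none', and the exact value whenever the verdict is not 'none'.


Classification (C = 3/10): 2F1 with upper {-4/5, 3}, lower {24/5}, argument x = -1. Verdict: none (x = -1): each listed identity misses the multisets {-4/5, 3} ; {24/5}.

Key step: t_0 being 3/10, (1)_k (C = 3/10) is k! itself.
Step ratio: r(k) = (-1) * (k-4/5) (k+3) / [(k+24/5) (k+1)] - rational in k. x = (-1); t_0 = 3/10; negate the roots.
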